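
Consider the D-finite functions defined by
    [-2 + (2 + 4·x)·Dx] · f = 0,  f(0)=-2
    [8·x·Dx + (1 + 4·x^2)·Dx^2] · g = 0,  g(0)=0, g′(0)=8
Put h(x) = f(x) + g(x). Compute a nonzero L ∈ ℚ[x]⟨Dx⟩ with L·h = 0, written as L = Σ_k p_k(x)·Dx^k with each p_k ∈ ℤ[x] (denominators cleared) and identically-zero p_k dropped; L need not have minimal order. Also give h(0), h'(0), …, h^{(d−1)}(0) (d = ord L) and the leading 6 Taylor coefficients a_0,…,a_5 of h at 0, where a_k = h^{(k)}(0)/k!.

L = (-8 - 40·x + 96·x^2 + 96·x^3)·Dx + (-11 - 32·x + 40·x^2 + 384·x^3 + 336·x^4)·Dx^2 + (-1 + 6·x + 24·x^2 + 48·x^3 + 112·x^4 + 96·x^5)·Dx^3  (order 3).
h: a_k = -2, 6, 1, -35/3, 5/4, 477/20, …
ICs: h(0) = -2, h′(0) = 6, h′′(0) = 2.

f: a_k = -2, -2, 1, -1, 5/4, -7/4, …
g: a_k = 0, 8, 0, -32/3, 0, 128/5, …
Weyl lclm of L_f,L_g ⇒ L₀ (ord ≤ 3).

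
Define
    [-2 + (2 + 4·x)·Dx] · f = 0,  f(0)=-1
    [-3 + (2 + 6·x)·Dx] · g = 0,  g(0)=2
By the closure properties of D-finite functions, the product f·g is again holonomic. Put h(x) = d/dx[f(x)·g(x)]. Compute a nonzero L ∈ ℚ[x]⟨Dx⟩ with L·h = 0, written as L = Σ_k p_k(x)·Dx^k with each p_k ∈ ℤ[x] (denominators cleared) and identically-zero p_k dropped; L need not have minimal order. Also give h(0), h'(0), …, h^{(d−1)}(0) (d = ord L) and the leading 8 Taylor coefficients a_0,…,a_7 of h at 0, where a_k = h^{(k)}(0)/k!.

f: a_k = -1, -1, 1/2, -1/2, 5/8, -7/8, 21/16, -33/16, …
g: a_k = 2, 3, -9/4, 27/8, -405/64, 1701/128, -15309/512, 72171/1024, …
Sym-product of L_f,L_g gives L₀ (≤ ord 1).
h=h₀': d/dx-closure on L₀ ⇒ L.
L = -1 + (-10 - 74·x - 180·x^2 - 144·x^3)·Dx  (order 1).
h: a_k = -5, 1/2, -15/8, 101/16, -2575/128, 15903/256, -192675/1024, 1153005/2048, …
ICs: h(0) = -5.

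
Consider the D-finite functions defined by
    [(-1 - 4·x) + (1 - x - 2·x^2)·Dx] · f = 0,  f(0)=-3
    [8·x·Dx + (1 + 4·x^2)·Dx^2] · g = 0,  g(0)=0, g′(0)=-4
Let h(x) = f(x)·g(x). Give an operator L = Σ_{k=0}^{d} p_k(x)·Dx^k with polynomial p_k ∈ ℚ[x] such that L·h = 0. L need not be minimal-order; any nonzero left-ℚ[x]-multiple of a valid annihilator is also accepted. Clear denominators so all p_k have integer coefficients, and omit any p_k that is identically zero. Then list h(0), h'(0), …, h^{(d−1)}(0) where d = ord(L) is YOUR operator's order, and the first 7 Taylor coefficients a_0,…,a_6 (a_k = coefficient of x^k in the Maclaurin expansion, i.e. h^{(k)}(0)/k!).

L = (4 + 8·x + 48·x^2) + (2 + 16·x^2 + 48·x^3)·Dx + (-1 + x - 2·x^2 + 4·x^3 + 8·x^4)·Dx^2  (order 2).
h: a_k = 0, 12, 12, 20, 44, 612/5, 1052/5, …
ICs: h(0) = 0, h′(0) = 12.

f: a_k = -3, -3, -9, -15, -33, -63, -129, …
g: a_k = 0, -4, 0, 16/3, 0, -64/5, 0, …
L₀ := L_f ⊗_s L_g (sym. prod.), ord ≤ 2.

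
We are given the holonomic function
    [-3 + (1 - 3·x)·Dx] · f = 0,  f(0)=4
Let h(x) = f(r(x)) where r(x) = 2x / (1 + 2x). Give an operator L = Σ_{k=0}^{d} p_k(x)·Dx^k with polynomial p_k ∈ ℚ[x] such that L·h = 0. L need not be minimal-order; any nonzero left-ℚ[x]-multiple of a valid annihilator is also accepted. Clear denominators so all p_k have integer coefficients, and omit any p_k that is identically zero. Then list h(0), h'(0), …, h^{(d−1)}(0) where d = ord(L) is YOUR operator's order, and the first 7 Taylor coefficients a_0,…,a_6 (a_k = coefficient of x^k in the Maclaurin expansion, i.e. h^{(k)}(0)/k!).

f: a_k = 4, 12, 36, 108, 324, 972, 2916, …
L₀ from L_f via x↦r, Dx↦r'^{-1}Dx.
L = 6 + (-1 + 2·x + 8·x^2)·Dx  (order 1).
h: a_k = 4, 24, 96, 384, 1536, 6144, 24576, …
ICs: h(0) = 4.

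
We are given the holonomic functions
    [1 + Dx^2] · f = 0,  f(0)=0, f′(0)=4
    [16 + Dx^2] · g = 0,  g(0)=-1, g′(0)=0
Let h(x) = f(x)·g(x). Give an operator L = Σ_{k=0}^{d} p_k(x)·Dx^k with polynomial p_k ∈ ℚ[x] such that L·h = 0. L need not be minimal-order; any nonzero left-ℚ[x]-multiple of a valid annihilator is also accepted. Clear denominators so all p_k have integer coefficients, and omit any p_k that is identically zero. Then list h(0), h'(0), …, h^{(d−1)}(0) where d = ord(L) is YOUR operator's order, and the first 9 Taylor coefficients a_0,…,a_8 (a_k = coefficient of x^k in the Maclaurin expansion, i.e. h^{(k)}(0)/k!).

L = 225 + 34·Dx^2 + Dx^4  (order 4).
h: a_k = 0, -4, 0, 98/3, 0, -1441/30, 0, 37969/1260, 0, …
ICs: h(0) = 0, h′(0) = -4, h′′(0) = 0, h′′′(0) = 196.

f: a_k = 0, 4, 0, -2/3, 0, 1/30, 0, -1/1260, 0, …
g: a_k = -1, 0, 8, 0, -32/3, 0, 256/45, 0, -512/315, …
L₀ := L_f ⊗_s L_g (sym. prod.), ord ≤ 4.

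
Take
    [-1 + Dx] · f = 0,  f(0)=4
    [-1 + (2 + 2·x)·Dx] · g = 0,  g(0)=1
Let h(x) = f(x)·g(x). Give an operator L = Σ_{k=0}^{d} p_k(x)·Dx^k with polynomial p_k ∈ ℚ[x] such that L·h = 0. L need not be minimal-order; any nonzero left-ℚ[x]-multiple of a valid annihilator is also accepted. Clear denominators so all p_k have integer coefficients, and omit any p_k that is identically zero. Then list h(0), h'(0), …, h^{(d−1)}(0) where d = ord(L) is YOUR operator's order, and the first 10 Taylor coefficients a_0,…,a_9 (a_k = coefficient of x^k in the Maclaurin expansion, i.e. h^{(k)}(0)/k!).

L = (-3 - 2·x) + (2 + 2·x)·Dx  (order 1).
h: a_k = 4, 6, 7/2, 17/12, 11/32, 107/960, -89/11520, 1123/53760, -39551/2580480, 88853/6635520, …
ICs: h(0) = 4.

f: a_k = 4, 4, 2, 2/3, 1/6, 1/30, 1/180, 1/1260, 1/10080, 1/90720, …
g: a_k = 1, 1/2, -1/8, 1/16, -5/128, 7/256, -21/1024, 33/2048, -429/32768, 715/65536, …
f·g: L₀ = L_f ⊗_s L_g, ord ≤ 1·1.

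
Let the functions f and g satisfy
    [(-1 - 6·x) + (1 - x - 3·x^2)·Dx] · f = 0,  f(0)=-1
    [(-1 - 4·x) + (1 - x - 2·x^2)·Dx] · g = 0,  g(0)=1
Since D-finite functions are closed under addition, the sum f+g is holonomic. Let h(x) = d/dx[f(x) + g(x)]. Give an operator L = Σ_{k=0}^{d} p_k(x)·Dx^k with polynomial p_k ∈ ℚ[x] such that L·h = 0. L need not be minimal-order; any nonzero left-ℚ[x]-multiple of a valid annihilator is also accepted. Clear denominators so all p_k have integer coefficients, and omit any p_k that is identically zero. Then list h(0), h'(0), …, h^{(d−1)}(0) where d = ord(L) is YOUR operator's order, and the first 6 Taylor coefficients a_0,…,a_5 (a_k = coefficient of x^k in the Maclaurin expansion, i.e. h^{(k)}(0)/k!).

L = (-6 - 264·x - 360·x^2 - 1176·x^3 - 2406·x^4 - 3600·x^5 + 1296·x^6) + (6 + 54·x + 114·x^2 + 96·x^3 + 27·x^4 - 2334·x^5 - 1872·x^6 + 864·x^7)·Dx + (-1 + 2·x - 11·x^2 - 18·x^3 + 158·x^4 + 61·x^5 - 377·x^6 - 168·x^7 + 108·x^8)·Dx^2  (order 2).
h: a_k = 0, -2, -6, -32, -95, -324, …
ICs: h(0) = 0, h′(0) = -2.

f: a_k = -1, -1, -4, -7, -19, -40, …
g: a_k = 1, 1, 3, 5, 11, 21, …
Weyl lclm of L_f,L_g ⇒ L₀ (ord ≤ 2).
Differentiate: ansatz ord ≤ ord L₀ ⇒ L.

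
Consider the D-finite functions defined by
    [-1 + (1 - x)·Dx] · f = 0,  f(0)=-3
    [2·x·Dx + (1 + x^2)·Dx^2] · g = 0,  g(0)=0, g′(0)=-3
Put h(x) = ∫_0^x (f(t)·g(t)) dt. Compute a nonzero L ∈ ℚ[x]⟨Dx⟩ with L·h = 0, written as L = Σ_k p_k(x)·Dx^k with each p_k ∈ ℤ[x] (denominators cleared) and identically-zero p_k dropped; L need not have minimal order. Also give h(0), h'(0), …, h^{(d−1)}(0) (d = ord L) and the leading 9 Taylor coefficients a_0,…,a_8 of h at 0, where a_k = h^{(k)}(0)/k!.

f: a_k = -3, -3, -3, -3, -3, -3, -3, -3, -3, …
g: a_k = 0, -3, 0, 1, 0, -3/5, 0, 3/7, 0, …
L₀ := L_f ⊗_s L_g (sym. prod.), ord ≤ 2.
∫: right-multiply L₀ by Dx.
L = 2·x·Dx + (2 - 2·x + 4·x^2)·Dx^2 + (-1 + x - x^2 + x^3)·Dx^3  (order 3).
h: a_k = 0, 0, 9/2, 3, 3/2, 6/5, 13/10, 39/35, 57/70, …
ICs: h(0) = 0, h′(0) = 0, h′′(0) = 9.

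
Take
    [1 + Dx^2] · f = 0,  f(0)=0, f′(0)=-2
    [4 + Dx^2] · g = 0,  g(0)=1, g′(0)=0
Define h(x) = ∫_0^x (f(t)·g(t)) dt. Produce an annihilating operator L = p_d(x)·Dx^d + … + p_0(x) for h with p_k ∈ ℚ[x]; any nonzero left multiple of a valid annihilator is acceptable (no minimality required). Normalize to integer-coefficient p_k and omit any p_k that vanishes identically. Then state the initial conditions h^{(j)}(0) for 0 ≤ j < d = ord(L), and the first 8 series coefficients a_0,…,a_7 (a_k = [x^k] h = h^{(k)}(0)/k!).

L = 9·Dx + 10·Dx^3 + Dx^5  (order 5).
h: a_k = 0, 0, -1, 0, 13/12, 0, -121/360, 0, …
ICs: h(0) = 0, h′(0) = 0, h′′(0) = -2, h′′′(0) = 0, h′′′′(0) = 26.

f: a_k = 0, -2, 0, 1/3, 0, -1/60, 0, 1/2520, …
g: a_k = 1, 0, -2, 0, 2/3, 0, -4/45, 0, …
Sym-product of L_f,L_g gives L₀ (≤ ord 4).
h=∫₀ˣh₀: take L = L₀·Dx.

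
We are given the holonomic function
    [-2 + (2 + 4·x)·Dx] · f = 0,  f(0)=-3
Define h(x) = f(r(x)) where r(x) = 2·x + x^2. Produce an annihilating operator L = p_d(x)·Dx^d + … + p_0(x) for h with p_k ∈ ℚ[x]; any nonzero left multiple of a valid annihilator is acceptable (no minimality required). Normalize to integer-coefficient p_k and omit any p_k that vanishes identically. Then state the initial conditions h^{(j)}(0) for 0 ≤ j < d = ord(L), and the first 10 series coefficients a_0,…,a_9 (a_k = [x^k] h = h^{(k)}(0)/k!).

f: a_k = -3, -3, 3/2, -3/2, 15/8, -21/8, 63/16, -99/16, 1287/128, -2145/128, …
Change of var in L_f (x↦r) gives L₀.
L = (-2 - 2·x) + (1 + 4·x + 2·x^2)·Dx  (order 1).
h: a_k = -3, -6, 3, -6, 27/2, -33, 171/2, -231, 5151/8, -7353/4, …
ICs: h(0) = -3.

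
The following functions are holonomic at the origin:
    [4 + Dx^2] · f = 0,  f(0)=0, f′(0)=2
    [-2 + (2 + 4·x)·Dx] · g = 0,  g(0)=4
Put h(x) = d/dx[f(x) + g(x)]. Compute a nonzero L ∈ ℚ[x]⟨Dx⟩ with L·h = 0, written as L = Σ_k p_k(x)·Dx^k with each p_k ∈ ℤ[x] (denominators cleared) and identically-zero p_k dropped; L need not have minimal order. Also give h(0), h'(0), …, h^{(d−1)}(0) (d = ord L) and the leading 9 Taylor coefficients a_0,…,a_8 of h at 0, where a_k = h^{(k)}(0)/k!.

L = (-76 - 64·x - 64·x^2) + (-28 - 120·x - 192·x^2 - 128·x^3)·Dx + (-19 - 16·x - 16·x^2)·Dx^2 + (-7 - 30·x - 48·x^2 - 32·x^3)·Dx^3  (order 3).
h: a_k = 6, -4, 2, -10, 113/6, -63/2, 10363/180, -429/4, 2027153/10080, …
ICs: h(0) = 6, h′(0) = -4, h′′(0) = 4.

f: a_k = 0, 2, 0, -4/3, 0, 4/15, 0, -8/315, 0, …
g: a_k = 4, 4, -2, 2, -5/2, 7/2, -21/4, 33/4, -429/32, …
Sum ⇒ L₀ = lclm(L_f,L_g) in ℚ(x)⟨Dx⟩.
h=h₀': d/dx-closure on L₀ ⇒ L.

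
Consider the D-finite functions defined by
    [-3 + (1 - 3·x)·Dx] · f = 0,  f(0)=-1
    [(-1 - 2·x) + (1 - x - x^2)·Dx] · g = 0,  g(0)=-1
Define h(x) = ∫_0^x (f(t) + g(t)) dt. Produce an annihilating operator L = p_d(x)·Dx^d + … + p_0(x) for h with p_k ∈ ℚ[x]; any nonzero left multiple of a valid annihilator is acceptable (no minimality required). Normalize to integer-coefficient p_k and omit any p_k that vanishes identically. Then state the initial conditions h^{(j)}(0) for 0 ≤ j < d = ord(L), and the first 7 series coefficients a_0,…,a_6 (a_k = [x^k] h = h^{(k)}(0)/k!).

L = (-6 - 36·x + 18·x^2 - 18·x^3)·Dx + (14 - 18·x - 24·x^2 + 18·x^3 - 36·x^4)·Dx^2 + (-2 + 10·x - 15·x^2 + 10·x^3 - 9·x^5)·Dx^3  (order 3).
h: a_k = 0, -2, -2, -11/3, -15/2, -86/5, -251/6, …
ICs: h(0) = 0, h′(0) = -2, h′′(0) = -4.

f: a_k = -1, -3, -9, -27, -81, -243, -729, …
g: a_k = -1, -1, -2, -3, -5, -8, -13, …
h₀=f+g: left-lcm gives L₀, ord ≤ 2.
∫: right-multiply L₀ by Dx.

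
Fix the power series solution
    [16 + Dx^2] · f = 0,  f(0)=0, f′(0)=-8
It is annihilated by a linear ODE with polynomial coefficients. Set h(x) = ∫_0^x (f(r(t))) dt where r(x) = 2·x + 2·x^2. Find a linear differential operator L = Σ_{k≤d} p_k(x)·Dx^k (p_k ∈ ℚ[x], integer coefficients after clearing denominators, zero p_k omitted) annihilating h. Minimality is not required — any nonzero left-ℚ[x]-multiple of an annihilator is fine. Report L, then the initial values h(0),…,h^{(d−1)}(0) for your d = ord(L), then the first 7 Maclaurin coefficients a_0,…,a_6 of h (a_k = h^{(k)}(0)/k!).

L = (64 + 384·x + 768·x^2 + 512·x^3)·Dx - 2·Dx^2 + (1 + 2·x)·Dx^3  (order 3).
h: a_k = 0, 0, -8, -16/3, 128/3, 512/5, -256/45, …
ICs: h(0) = 0, h′(0) = 0, h′′(0) = -16.

f: a_k = 0, -8, 0, 64/3, 0, -256/15, 0, …
Substitute x→r, Dx→(1/r')Dx; clear ⇒ L₀.
∫: right-multiply L₀ by Dx.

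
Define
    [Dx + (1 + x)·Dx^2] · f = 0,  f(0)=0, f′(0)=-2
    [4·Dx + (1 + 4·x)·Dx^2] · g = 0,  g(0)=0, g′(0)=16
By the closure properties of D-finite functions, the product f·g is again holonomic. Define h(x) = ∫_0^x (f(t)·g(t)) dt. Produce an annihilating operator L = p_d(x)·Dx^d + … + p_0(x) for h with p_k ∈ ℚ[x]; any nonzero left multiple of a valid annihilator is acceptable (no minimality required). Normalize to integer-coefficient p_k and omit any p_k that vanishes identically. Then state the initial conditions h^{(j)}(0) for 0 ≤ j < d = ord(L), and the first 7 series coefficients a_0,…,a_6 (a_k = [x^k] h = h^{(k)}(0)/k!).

f: a_k = 0, -2, 1, -2/3, 1/2, -2/5, 1/3, …
g: a_k = 0, 16, -32, 256/3, -256, 4096/5, -8192/3, …
h₀=f·g: eliminate ⇒ L₀, order ≤ 2·2.
∫: right-multiply L₀ by Dx.
L = (136 + 320·x + 256·x^2)·Dx^2 + (290 + 1464·x + 2400·x^2 + 1280·x^3)·Dx^3 + (92 + 740·x + 1992·x^2 + 2240·x^3 + 896·x^4)·Dx^4 + (5 + 58·x + 245·x^2 + 464·x^3 + 400·x^4 + 128·x^5)·Dx^5  (order 5).
h: a_k = 0, 0, 0, -32/3, 20, -128/3, 940/9, …
ICs: h(0) = 0, h′(0) = 0, h′′(0) = 0, h′′′(0) = -64, h′′′′(0) = 480.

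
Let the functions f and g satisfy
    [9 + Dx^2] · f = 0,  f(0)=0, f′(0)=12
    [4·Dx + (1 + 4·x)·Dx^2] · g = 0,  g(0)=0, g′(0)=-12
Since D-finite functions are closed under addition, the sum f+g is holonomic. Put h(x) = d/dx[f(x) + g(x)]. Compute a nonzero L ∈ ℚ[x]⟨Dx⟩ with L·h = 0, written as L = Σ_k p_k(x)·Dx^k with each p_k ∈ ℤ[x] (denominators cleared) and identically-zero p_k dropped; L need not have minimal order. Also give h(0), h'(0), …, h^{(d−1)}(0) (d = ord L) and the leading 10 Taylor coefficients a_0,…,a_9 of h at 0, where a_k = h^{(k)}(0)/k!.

L = (3780 + 2592·x + 5184·x^2) + (369 + 2124·x + 3888·x^2 + 5184·x^3)·Dx + (420 + 288·x + 576·x^2)·Dx^2 + (41 + 236·x + 432·x^2 + 576·x^3)·Dx^3  (order 3).
h: a_k = 0, 48, -246, 768, -6063/2, 12288, -983283/20, 196608, -880801653/1120, 3145728, …
ICs: h(0) = 0, h′(0) = 48, h′′(0) = -492.

f: a_k = 0, 12, 0, -18, 0, 81/10, 0, -243/140, 0, 243/1120, …
g: a_k = 0, -12, 24, -64, 192, -3072/5, 2048, -49152/7, 24576, -262144/3, …
Sum ⇒ L₀ = lclm(L_f,L_g) in ℚ(x)⟨Dx⟩.
h₀' ⇒ L via d/dx closure of L₀.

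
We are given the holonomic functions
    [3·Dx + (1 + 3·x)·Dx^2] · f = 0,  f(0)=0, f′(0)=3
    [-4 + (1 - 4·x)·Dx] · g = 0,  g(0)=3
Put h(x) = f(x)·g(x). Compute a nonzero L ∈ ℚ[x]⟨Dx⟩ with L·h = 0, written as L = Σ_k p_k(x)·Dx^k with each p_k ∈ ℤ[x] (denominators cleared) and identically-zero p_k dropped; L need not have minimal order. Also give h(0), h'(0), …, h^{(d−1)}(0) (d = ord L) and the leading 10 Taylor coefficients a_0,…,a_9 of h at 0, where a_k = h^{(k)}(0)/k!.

f: a_k = 0, 3, -9/2, 9, -81/4, 243/5, -243/2, 2187/7, -6561/8, 2187, …
g: a_k = 3, 12, 48, 192, 768, 3072, 12288, 49152, 196608, 786432, …
f·g: L₀ = L_f ⊗_s L_g, ord ≤ 2·1.
L = 12 + (5 + 36·x)·Dx + (-1 + x + 12·x^2)·Dx^2  (order 2).
h: a_k = 0, 9, 45/2, 117, 1629/4, 8874/5, 67347/10, 975663/35, 30532311/280, 30991581/70, …
ICs: h(0) = 0, h′(0) = 9.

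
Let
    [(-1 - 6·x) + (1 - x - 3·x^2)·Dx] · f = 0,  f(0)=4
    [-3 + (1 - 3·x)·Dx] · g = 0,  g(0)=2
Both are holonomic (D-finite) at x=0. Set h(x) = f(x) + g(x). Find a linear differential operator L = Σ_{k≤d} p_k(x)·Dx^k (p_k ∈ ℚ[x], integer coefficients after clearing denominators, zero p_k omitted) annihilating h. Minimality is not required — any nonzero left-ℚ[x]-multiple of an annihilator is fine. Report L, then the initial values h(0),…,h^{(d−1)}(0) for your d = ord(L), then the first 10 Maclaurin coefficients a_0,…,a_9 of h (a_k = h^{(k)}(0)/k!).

f: a_k = 4, 4, 16, 28, 76, 160, 388, 868, 2032, 4636, …
g: a_k = 2, 6, 18, 54, 162, 486, 1458, 4374, 13122, 39366, …
h₀=f+g: left-lcm gives L₀, ord ≤ 2.
L = (6 - 108·x + 162·x^2 - 162·x^3) + (10 - 6·x - 108·x^2 + 270·x^3 - 324·x^4)·Dx + (-2 + 14·x - 33·x^2 + 18·x^3 + 54·x^4 - 81·x^5)·Dx^2  (order 2).
h: a_k = 6, 10, 34, 82, 238, 646, 1846, 5242, 15154, 44002, …
ICs: h(0) = 6, h′(0) = 10.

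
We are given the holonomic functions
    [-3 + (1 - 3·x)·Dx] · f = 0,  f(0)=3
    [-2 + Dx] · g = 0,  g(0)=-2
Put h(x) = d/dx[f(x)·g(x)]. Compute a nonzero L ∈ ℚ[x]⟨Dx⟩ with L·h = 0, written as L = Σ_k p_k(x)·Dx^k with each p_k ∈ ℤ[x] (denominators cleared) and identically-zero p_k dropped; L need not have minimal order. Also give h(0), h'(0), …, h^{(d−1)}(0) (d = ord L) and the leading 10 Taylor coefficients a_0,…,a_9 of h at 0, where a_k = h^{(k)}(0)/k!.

f: a_k = 3, 9, 27, 81, 243, 729, 2187, 6561, 19683, 59049, …
g: a_k = -2, -4, -4, -8/3, -4/3, -8/15, -8/45, -16/315, -4/315, -8/2835, …
L₀ := L_f ⊗_s L_g (sym. prod.), ord ≤ 1.
h₀' ⇒ L via d/dx closure of L₀.
L = (34 - 60·x + 36·x^2) + (-5 + 21·x - 18·x^2)·Dx  (order 1).
h: a_k = -30, -204, -942, -3784, -14198, -51116, -2683606/15, -64406576/105, -217372202/105, -6521166076/945, …
ICs: h(0) = -30.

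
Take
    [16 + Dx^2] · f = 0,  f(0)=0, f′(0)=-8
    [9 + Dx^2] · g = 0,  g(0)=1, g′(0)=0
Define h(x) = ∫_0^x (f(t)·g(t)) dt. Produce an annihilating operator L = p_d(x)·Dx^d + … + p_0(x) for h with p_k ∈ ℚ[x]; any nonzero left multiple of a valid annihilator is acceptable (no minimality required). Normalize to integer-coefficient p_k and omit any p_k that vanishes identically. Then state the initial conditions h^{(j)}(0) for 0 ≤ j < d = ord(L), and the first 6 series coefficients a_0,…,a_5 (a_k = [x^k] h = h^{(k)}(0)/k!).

L = 49·Dx + 50·Dx^3 + Dx^5  (order 5).
h: a_k = 0, 0, -4, 0, 43/3, 0, …
ICs: h(0) = 0, h′(0) = 0, h′′(0) = -8, h′′′(0) = 0, h′′′′(0) = 344.

f: a_k = 0, -8, 0, 64/3, 0, -256/15, …
g: a_k = 1, 0, -9/2, 0, 27/8, 0, …
Product ⇒ symmetric product L₀, ord ≤ 4.
Integrate: L := L₀·Dx.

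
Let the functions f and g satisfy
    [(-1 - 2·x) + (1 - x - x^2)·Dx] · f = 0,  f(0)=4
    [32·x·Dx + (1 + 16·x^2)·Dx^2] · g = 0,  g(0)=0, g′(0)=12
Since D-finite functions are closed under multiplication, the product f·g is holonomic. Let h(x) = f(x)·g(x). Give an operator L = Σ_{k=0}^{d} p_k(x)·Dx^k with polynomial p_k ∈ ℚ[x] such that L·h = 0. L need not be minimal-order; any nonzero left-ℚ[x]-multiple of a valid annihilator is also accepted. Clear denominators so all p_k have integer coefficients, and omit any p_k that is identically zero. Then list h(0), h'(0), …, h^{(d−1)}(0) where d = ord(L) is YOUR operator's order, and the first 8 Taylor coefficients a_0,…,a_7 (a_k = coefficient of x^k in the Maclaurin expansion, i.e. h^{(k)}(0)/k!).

L = (2 + 32·x + 96·x^2) + (2 - 28·x + 64·x^2 + 96·x^3)·Dx + (-1 + x - 15·x^2 + 16·x^3 + 16·x^4)·Dx^2  (order 2).
h: a_k = 0, 48, 48, -160, -112, 10928/5, 10368/5, -833968/35, …
ICs: h(0) = 0, h′(0) = 48.

f: a_k = 4, 4, 8, 12, 20, 32, 52, 84, …
g: a_k = 0, 12, 0, -64, 0, 3072/5, 0, -49152/7, …
L₀ := L_f ⊗_s L_g (sym. prod.), ord ≤ 2.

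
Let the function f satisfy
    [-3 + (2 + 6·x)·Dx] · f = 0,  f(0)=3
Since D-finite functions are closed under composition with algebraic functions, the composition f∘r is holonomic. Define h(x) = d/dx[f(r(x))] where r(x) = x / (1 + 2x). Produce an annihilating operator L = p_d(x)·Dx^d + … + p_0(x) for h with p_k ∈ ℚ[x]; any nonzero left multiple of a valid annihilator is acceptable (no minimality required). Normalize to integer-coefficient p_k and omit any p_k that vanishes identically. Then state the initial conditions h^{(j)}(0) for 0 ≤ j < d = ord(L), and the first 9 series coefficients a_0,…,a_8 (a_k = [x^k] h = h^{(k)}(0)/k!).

f: a_k = 3, 9/2, -27/8, 81/16, -1215/128, 5103/256, -45927/1024, 216513/2048, -8444007/32768, …
Change of var in L_f (x↦r) gives L₀.
Derive L from L₀ (diff closure).
L = (-11 - 40·x) + (-2 - 14·x - 20·x^2)·Dx  (order 1).
h: a_k = 9/2, -99/4, 1755/16, -14895/32, 508635/256, -4432509/512, 78986943/2048, -717364935/4096, 52916956155/65536, …
ICs: h(0) = 9/2.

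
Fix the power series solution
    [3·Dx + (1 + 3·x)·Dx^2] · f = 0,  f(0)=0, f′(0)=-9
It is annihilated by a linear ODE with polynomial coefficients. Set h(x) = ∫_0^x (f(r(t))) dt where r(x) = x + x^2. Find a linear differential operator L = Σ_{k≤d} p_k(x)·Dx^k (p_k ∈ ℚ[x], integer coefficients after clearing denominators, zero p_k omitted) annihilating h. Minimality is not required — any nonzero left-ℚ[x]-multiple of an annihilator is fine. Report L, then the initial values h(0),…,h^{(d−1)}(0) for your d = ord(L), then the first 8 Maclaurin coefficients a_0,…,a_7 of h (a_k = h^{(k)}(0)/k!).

f: a_k = 0, -9, 27/2, -27, 243/4, -729/5, 729/2, -6561/7, …
L₀ from L_f via x↦r, Dx↦r'^{-1}Dx.
∫: right-multiply L₀ by Dx.
L = (1 + 6·x + 6·x^2)·Dx^2 + (1 + 5·x + 9·x^2 + 6·x^3)·Dx^3  (order 3).
h: a_k = 0, 0, -9/2, 3/2, 0, -27/20, 27/10, -27/7, …
ICs: h(0) = 0, h′(0) = 0, h′′(0) = -9.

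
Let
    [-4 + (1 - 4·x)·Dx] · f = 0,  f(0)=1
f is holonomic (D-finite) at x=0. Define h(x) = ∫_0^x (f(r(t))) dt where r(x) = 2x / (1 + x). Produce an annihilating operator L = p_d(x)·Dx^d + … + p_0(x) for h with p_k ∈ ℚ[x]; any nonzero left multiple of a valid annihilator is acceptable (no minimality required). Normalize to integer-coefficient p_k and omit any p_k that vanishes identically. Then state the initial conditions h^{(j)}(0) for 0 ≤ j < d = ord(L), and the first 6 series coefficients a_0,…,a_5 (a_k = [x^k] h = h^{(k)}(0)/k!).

L = 8·Dx + (-1 + 6·x + 7·x^2)·Dx^2  (order 2).
h: a_k = 0, 1, 4, 56/3, 98, 2744/5, …
ICs: h(0) = 0, h′(0) = 1.

f: a_k = 1, 4, 16, 64, 256, 1024, …
h₀=f(r): pull back L_f along r ⇒ L₀.
Integrate: L := L₀·Dx.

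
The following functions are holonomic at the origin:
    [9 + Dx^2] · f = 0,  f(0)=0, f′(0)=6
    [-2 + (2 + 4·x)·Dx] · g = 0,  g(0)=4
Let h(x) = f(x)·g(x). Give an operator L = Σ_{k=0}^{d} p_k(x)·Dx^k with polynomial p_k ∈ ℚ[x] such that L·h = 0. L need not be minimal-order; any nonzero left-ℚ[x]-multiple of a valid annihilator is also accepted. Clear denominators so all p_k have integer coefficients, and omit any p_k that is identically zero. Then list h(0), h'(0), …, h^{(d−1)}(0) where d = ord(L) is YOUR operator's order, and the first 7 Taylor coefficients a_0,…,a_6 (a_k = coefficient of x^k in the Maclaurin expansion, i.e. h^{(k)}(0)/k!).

L = (12 + 36·x + 36·x^2) + (-2 - 4·x)·Dx + (1 + 4·x + 4·x^2)·Dx^2  (order 2).
h: a_k = 0, 24, 24, -48, -24, 96/5, 96/5, …
ICs: h(0) = 0, h′(0) = 24.

f: a_k = 0, 6, 0, -9, 0, 81/20, 0, …
g: a_k = 4, 4, -2, 2, -5/2, 7/2, -21/4, …
h₀=f·g: eliminate ⇒ L₀, order ≤ 2·1.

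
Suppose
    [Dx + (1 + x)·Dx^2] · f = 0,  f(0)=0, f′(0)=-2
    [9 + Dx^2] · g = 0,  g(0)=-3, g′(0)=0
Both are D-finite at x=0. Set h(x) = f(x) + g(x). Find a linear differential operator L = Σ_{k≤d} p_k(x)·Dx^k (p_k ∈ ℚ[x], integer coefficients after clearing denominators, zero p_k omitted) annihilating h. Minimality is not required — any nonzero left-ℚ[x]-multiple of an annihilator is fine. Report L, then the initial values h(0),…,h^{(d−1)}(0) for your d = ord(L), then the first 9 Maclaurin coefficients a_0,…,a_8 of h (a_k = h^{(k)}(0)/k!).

f: a_k = 0, -2, 1, -2/3, 1/2, -2/5, 1/3, -2/7, 1/4, …
g: a_k = -3, 0, 27/2, 0, -81/8, 0, 243/80, 0, -2187/4480, …
L₀ := lclm(L_f,L_g); ord L₀ ≤ 2+2.
L = (135 + 162·x + 81·x^2)·Dx + (99 + 261·x + 243·x^2 + 81·x^3)·Dx^2 + (15 + 18·x + 9·x^2)·Dx^3 + (11 + 29·x + 27·x^2 + 9·x^3)·Dx^4  (order 4).
h: a_k = -3, -2, 29/2, -2/3, -77/8, -2/5, 809/240, -2/7, -1067/4480, …
ICs: h(0) = -3, h′(0) = -2, h′′(0) = 29, h′′′(0) = -4.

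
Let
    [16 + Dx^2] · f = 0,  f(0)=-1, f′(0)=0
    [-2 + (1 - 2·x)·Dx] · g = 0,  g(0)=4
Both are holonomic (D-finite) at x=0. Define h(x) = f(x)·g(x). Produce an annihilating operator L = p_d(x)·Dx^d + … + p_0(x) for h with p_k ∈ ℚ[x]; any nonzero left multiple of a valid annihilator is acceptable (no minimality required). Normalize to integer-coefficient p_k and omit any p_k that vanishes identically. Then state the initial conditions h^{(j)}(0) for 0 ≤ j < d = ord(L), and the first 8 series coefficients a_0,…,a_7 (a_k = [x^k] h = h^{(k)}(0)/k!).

f: a_k = -1, 0, 8, 0, -32/3, 0, 256/45, 0, …
g: a_k = 4, 8, 16, 32, 64, 128, 256, 512, …
L₀ := L_f ⊗_s L_g (sym. prod.), ord ≤ 2.
L = (-16 + 32·x) + 4·Dx + (-1 + 2·x)·Dx^2  (order 2).
h: a_k = -4, -8, 16, 32, 64/3, 128/3, 4864/45, 9728/45, …
ICs: h(0) = -4, h′(0) = -8.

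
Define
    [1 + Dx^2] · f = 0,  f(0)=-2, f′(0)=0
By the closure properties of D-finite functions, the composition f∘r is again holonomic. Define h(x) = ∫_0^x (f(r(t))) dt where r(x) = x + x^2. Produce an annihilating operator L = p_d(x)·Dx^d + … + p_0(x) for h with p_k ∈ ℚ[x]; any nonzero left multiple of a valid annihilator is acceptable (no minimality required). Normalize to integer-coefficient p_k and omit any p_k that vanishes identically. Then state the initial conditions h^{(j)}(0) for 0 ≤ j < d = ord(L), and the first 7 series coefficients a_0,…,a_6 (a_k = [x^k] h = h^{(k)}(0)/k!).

f: a_k = -2, 0, 1, 0, -1/12, 0, 1/360, …
Change of var in L_f (x↦r) gives L₀.
∫: right-multiply L₀ by Dx.
L = (1 + 6·x + 12·x^2 + 8·x^3)·Dx - 2·Dx^2 + (1 + 2·x)·Dx^3  (order 3).
h: a_k = 0, -2, 0, 1/3, 1/2, 11/60, -1/18, …
ICs: h(0) = 0, h′(0) = -2, h′′(0) = 0.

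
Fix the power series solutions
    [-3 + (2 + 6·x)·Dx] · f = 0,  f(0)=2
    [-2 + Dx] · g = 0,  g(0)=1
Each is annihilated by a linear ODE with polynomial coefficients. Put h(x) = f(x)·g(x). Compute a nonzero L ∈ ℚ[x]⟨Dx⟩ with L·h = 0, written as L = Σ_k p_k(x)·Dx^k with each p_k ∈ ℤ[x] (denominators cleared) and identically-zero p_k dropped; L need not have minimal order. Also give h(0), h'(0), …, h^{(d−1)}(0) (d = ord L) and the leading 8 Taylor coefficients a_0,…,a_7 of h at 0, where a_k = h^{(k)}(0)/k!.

L = (-7 - 12·x) + (2 + 6·x)·Dx  (order 1).
h: a_k = 2, 7, 31/4, 181/24, 241/192, 13279/1920, -276497/23040, 9930589/322560, …
ICs: h(0) = 2.

f: a_k = 2, 3, -9/4, 27/8, -405/64, 1701/128, -15309/512, 72171/1024, …
g: a_k = 1, 2, 2, 4/3, 2/3, 4/15, 4/45, 8/315, …
Product ⇒ symmetric product L₀, ord ≤ 1.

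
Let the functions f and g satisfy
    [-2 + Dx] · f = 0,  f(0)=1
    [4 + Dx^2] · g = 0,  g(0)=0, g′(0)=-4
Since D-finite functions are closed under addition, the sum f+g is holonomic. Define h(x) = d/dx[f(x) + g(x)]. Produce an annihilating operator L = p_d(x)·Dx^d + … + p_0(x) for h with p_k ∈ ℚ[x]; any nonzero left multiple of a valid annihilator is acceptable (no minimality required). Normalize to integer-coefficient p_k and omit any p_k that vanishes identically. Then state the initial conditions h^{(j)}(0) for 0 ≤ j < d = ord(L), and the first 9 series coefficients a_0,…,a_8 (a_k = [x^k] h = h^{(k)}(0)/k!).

L = 8 - 4·Dx + 2·Dx^2 - Dx^3  (order 3).
h: a_k = -2, 4, 12, 8/3, -4/3, 8/15, 8/15, 16/315, -4/315, …
ICs: h(0) = -2, h′(0) = 4, h′′(0) = 24.

f: a_k = 1, 2, 2, 4/3, 2/3, 4/15, 4/45, 8/315, 2/315, …
g: a_k = 0, -4, 0, 8/3, 0, -8/15, 0, 16/315, 0, …
L₀ := lclm(L_f,L_g); ord L₀ ≤ 1+2.
h=h₀': d/dx-closure on L₀ ⇒ L.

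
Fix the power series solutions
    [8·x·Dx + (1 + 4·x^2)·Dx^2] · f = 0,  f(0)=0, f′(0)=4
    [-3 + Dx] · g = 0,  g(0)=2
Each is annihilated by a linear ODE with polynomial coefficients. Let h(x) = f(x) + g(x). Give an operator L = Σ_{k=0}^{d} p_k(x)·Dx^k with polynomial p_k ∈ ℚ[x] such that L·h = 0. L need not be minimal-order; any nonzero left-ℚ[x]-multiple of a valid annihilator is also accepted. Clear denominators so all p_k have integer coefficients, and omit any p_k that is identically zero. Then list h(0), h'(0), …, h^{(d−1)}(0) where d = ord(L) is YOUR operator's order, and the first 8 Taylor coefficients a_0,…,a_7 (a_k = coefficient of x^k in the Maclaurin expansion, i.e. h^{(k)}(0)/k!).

f: a_k = 0, 4, 0, -16/3, 0, 64/5, 0, -256/7, …
g: a_k = 2, 6, 9, 9, 27/4, 81/20, 81/40, 243/280, …
Weyl lclm of L_f,L_g ⇒ L₀ (ord ≤ 3).
L = (24 - 72·x - 288·x^2 - 288·x^3)·Dx + (-17 + 24·x^2 - 144·x^4)·Dx^2 + (3 + 8·x + 24·x^2 + 32·x^3 + 48·x^4)·Dx^3  (order 3).
h: a_k = 2, 10, 9, 11/3, 27/4, 337/20, 81/40, -9997/280, …
ICs: h(0) = 2, h′(0) = 10, h′′(0) = 18.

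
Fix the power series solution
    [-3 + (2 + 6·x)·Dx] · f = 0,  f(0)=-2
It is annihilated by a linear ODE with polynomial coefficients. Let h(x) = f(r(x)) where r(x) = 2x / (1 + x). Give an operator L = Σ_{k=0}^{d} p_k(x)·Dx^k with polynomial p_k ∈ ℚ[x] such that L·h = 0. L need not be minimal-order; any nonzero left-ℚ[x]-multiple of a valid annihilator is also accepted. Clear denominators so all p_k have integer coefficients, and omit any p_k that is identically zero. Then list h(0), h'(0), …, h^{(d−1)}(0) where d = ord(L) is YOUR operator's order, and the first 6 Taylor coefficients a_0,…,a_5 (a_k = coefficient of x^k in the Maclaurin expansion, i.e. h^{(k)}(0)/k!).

f: a_k = -2, -3, 9/4, -27/8, 405/64, -1701/128, …
h₀=f(r): pull back L_f along r ⇒ L₀.
L = -3 + (1 + 8·x + 7·x^2)·Dx  (order 1).
h: a_k = -2, -6, 15, -51, 861/4, -4137/4, …
ICs: h(0) = -2.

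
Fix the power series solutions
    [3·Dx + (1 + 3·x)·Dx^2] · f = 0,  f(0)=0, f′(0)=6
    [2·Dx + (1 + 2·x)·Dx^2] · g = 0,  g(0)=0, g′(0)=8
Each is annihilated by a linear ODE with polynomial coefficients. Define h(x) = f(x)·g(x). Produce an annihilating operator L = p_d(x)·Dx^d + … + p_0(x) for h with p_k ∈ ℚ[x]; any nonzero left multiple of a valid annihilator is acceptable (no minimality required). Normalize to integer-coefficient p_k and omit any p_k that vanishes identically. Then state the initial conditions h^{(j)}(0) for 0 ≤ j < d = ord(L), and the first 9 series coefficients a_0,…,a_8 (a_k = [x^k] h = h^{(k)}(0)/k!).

f: a_k = 0, 6, -9, 18, -81/2, 486/5, -243, 4374/7, -6561/4, …
g: a_k = 0, 8, -8, 32/3, -16, 128/5, -128/3, 512/7, -128, …
f·g: L₀ = L_f ⊗_s L_g, ord ≤ 2·2.
L = (156 + 720·x + 864·x^2)·Dx + (310 + 2244·x + 5400·x^2 + 4320·x^3)·Dx^2 + (88 + 860·x + 3132·x^2 + 5040·x^3 + 3024·x^4)·Dx^3 + (5 + 62·x + 305·x^2 + 744·x^3 + 900·x^4 + 432·x^5)·Dx^4  (order 4).
h: a_k = 0, 0, 48, -120, 280, -660, 7956/5, -3928, 346896/35, …
ICs: h(0) = 0, h′(0) = 0, h′′(0) = 96, h′′′(0) = -720.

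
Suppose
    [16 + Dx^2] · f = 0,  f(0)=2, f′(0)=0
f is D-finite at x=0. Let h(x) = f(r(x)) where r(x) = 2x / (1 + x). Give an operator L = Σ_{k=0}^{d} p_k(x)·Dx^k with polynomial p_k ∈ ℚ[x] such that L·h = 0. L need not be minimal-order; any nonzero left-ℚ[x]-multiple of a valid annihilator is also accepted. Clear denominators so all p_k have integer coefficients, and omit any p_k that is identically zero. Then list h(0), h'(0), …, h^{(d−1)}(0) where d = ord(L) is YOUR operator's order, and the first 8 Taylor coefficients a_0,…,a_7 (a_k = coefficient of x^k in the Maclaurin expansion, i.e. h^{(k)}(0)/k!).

L = 64 + (2 + 6·x + 6·x^2 + 2·x^3)·Dx + (1 + 4·x + 6·x^2 + 4·x^3 + x^4)·Dx^2  (order 2).
h: a_k = 2, 0, -64, 128, 448/3, -3328/3, 106432/45, -10368/5, …
ICs: h(0) = 2, h′(0) = 0.

f: a_k = 2, 0, -16, 0, 64/3, 0, -512/45, 0, …
Change of var in L_f (x↦r) gives L₀.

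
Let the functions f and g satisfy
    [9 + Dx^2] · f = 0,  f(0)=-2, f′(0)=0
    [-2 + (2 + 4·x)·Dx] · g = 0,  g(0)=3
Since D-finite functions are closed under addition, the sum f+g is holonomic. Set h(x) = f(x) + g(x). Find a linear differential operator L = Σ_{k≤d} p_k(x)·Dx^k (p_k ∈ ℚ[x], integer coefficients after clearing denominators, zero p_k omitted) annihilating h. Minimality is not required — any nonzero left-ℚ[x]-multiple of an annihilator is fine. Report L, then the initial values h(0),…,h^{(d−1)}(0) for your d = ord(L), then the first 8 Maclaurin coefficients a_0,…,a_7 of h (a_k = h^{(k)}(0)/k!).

f: a_k = -2, 0, 9, 0, -27/4, 0, 81/40, 0, …
g: a_k = 3, 3, -3/2, 3/2, -15/8, 21/8, -63/16, 99/16, …
Weyl lclm of L_f,L_g ⇒ L₀ (ord ≤ 3).
L = (-54 - 162·x - 162·x^2) + (36 + 234·x + 486·x^2 + 324·x^3)·Dx + (-6 - 18·x - 18·x^2)·Dx^2 + (4 + 26·x + 54·x^2 + 36·x^3)·Dx^3  (order 3).
h: a_k = 1, 3, 15/2, 3/2, -69/8, 21/8, -153/80, 99/16, …
ICs: h(0) = 1, h′(0) = 3, h′′(0) = 15.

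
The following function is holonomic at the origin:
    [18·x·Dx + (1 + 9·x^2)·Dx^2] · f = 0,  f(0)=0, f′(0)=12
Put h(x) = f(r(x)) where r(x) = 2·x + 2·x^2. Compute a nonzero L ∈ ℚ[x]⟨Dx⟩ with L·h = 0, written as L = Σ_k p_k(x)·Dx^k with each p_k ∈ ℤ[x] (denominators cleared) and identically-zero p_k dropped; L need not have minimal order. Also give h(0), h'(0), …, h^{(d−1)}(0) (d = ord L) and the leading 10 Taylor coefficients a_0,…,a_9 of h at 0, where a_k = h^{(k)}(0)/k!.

L = (-2 + 72·x + 288·x^2 + 432·x^3 + 216·x^4)·Dx + (1 + 2·x + 36·x^2 + 144·x^3 + 180·x^4 + 72·x^5)·Dx^2  (order 2).
h: a_k = 0, 24, 24, -288, -864, 26784/5, 30816, -684288/7, -1057536, 1150848, …
ICs: h(0) = 0, h′(0) = 24.

f: a_k = 0, 12, 0, -36, 0, 972/5, 0, -8748/7, 0, 8748, …
L₀ from L_f via x↦r, Dx↦r'^{-1}Dx.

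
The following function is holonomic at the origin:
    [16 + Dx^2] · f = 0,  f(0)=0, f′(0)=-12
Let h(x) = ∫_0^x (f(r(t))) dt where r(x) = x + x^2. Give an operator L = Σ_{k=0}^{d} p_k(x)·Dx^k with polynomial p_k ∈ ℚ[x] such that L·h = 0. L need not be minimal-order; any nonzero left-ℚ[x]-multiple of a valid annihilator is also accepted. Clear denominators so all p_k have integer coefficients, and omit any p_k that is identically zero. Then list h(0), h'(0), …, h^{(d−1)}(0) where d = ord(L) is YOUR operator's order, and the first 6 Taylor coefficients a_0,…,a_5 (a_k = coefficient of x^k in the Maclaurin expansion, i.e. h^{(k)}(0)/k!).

L = (16 + 96·x + 192·x^2 + 128·x^3)·Dx - 2·Dx^2 + (1 + 2·x)·Dx^3  (order 3).
h: a_k = 0, 0, -6, -4, 8, 96/5, …
ICs: h(0) = 0, h′(0) = 0, h′′(0) = -12.

f: a_k = 0, -12, 0, 32, 0, -128/5, …
f∘r: x↦r, Dx↦Dx/r' in L_f ⇒ L₀.
h=∫h₀ ⇒ L = L₀·Dx.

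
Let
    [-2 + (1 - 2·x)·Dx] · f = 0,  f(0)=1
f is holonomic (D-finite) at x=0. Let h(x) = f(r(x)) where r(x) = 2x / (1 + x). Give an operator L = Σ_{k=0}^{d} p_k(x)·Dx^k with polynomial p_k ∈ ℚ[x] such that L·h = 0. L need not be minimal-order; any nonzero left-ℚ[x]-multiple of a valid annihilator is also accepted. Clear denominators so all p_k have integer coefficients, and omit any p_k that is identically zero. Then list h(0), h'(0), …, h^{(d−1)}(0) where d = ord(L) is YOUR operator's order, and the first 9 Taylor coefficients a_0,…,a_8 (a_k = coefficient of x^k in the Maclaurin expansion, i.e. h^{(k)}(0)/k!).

f: a_k = 1, 2, 4, 8, 16, 32, 64, 128, 256, …
Substitute x→r, Dx→(1/r')Dx; clear ⇒ L₀.
L = 4 + (-1 + 2·x + 3·x^2)·Dx  (order 1).
h: a_k = 1, 4, 12, 36, 108, 324, 972, 2916, 8748, …
ICs: h(0) = 1.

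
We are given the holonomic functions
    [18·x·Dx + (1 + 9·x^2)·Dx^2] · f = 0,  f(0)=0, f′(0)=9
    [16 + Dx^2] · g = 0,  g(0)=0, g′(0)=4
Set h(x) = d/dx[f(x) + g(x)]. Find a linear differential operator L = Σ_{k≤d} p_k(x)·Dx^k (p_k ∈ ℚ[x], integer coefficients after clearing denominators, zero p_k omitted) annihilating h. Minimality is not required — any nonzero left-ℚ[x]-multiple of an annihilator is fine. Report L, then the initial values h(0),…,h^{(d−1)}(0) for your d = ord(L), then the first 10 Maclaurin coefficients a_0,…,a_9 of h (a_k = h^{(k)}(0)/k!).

f: a_k = 0, 9, 0, -27, 0, 729/5, 0, -6561/7, 0, 6561, …
g: a_k = 0, 4, 0, -32/3, 0, 128/15, 0, -1024/315, 0, 2048/2835, …
Sum ⇒ L₀ = lclm(L_f,L_g) in ℚ(x)⟨Dx⟩.
h=h₀': d/dx-closure on L₀ ⇒ L.
L = (-13248·x + 181440·x^3 + 186624·x^5) + (-16 + 6048·x^2 + 66096·x^4 + 93312·x^6)·Dx + (-828·x + 11340·x^3 + 11664·x^5)·Dx^2 + (-1 + 378·x^2 + 4131·x^4 + 5832·x^6)·Dx^3  (order 3).
h: a_k = 13, 0, -113, 0, 2315/3, 0, -296269/45, 0, 18602483/315, 0, …
ICs: h(0) = 13, h′(0) = 0, h′′(0) = -226.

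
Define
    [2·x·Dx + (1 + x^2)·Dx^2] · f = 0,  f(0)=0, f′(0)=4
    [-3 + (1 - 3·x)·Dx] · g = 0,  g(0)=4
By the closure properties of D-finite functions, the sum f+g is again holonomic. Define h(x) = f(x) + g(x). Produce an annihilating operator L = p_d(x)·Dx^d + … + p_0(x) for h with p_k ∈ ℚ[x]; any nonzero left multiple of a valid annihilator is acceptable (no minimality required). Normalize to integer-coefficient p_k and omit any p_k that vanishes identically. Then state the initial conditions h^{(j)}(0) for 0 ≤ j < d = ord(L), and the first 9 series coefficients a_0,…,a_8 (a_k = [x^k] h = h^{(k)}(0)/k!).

L = (6 - 72·x - 18·x^2)·Dx + (-28 + 6·x - 60·x^2 - 18·x^3)·Dx^2 + (3 - 8·x - 8·x^3 - 3·x^4)·Dx^3  (order 3).
h: a_k = 4, 16, 36, 320/3, 324, 4864/5, 2916, 61232/7, 26244, …
ICs: h(0) = 4, h′(0) = 16, h′′(0) = 72.

f: a_k = 0, 4, 0, -4/3, 0, 4/5, 0, -4/7, 0, …
g: a_k = 4, 12, 36, 108, 324, 972, 2916, 8748, 26244, …
f+g: L₀ = lclm(L_f,L_g), ord ≤ 2+1.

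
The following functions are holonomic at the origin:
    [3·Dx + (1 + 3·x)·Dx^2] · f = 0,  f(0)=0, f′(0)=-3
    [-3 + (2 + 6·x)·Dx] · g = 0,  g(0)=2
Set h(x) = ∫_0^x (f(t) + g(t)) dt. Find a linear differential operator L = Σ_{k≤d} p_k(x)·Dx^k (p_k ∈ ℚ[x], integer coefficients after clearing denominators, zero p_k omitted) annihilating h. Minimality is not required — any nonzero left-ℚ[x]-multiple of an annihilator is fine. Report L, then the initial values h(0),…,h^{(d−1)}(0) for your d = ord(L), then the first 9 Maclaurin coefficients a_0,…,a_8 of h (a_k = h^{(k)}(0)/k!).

L = 9·Dx^2 + (15 + 45·x)·Dx^3 + (2 + 12·x + 18·x^2)·Dx^4  (order 4).
h: a_k = 0, 2, 0, 3/4, -45/32, 891/320, -7533/1280, 46899/3584, -1734291/57344, …
ICs: h(0) = 0, h′(0) = 2, h′′(0) = 0, h′′′(0) = 9/2.

f: a_k = 0, -3, 9/2, -9, 81/4, -243/5, 243/2, -2187/7, 6561/8, …
g: a_k = 2, 3, -9/4, 27/8, -405/64, 1701/128, -15309/512, 72171/1024, -2814669/16384, …
h₀=f+g: left-lcm gives L₀, ord ≤ 3.
Integrate: L := L₀·Dx.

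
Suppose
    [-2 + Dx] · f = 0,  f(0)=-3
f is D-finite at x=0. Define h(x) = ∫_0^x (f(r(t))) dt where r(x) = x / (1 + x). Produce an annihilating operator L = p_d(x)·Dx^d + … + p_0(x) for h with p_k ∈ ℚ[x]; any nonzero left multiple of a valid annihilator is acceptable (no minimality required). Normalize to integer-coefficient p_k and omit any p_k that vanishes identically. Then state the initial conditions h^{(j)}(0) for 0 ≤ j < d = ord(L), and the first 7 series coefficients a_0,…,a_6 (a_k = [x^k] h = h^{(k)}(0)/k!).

f: a_k = -3, -6, -6, -4, -2, -4/5, -4/15, …
f∘r: x↦r, Dx↦Dx/r' in L_f ⇒ L₀.
h=∫₀ˣh₀: take L = L₀·Dx.
L = -2·Dx + (1 + 2·x + x^2)·Dx^2  (order 2).
h: a_k = 0, -3, -3, 0, 1/2, -2/5, 1/5, …
ICs: h(0) = 0, h′(0) = -3.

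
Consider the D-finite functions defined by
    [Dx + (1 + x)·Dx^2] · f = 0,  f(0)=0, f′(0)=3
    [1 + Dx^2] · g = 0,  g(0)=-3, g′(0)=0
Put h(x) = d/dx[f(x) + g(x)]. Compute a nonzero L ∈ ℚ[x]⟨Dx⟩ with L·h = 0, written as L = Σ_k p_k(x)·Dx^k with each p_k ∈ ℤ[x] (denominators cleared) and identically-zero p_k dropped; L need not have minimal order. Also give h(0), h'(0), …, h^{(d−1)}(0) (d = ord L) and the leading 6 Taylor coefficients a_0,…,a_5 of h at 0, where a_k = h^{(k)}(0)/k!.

f: a_k = 0, 3, -3/2, 1, -3/4, 3/5, …
g: a_k = -3, 0, 3/2, 0, -1/8, 0, …
Weyl lclm of L_f,L_g ⇒ L₀ (ord ≤ 4).
Differentiate: ansatz ord ≤ ord L₀ ⇒ L.
L = (7 + 2·x + x^2) + (3 + 5·x + 3·x^2 + x^3)·Dx + (7 + 2·x + x^2)·Dx^2 + (3 + 5·x + 3·x^2 + x^3)·Dx^3  (order 3).
h: a_k = 3, 0, 3, -7/2, 3, -119/40, …
ICs: h(0) = 3, h′(0) = 0, h′′(0) = 6.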